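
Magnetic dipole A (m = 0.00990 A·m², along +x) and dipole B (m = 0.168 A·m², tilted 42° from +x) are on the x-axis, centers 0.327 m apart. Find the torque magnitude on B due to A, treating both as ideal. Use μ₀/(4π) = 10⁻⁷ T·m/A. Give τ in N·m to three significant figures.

Dipole B is on the axis of dipole A, so B₁ there is axial: B₁ = (μ₀/4π)·2m₁/r³ along +x.
B₁ = 2(10⁻⁷)(0.00990)/(0.327)³ = 5.663×10⁻⁸ T.
τ = m₂ B₁ sinθ.
τ = (0.168)(5.663×10⁻⁸)·sin42° = 6.366×10⁻⁹ N·m.

τ ≈ 6.37×10⁻⁹ N·m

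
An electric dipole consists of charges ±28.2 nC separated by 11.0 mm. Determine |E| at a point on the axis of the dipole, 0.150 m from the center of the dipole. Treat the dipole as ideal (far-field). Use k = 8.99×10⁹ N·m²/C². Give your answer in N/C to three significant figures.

Dipole moment p = qd = (2.82×10⁻⁸ C)(0.0110 m) = 3.102×10⁻¹⁰ C·m.
On the dipole axis E = 2kp/r³.
E = 2·(8.99×10⁹)(3.102×10⁻¹⁰) / (0.150)³ = 1653 N/C.

E ≈ 1650 N/C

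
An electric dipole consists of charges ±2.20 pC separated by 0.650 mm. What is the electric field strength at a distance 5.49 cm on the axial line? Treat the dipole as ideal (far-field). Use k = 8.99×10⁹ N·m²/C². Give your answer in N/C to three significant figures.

Dipole moment p = qd = (2.20×10⁻¹² C)(6.50×10⁻⁴ m) = 1.43×10⁻¹⁵ C·m.
On the dipole axis E = 2kp/r³.
E = 2·(8.99×10⁹)(1.43×10⁻¹⁵) / (0.0549)³ = 0.1554 N/C.

E ≈ 0.155 N/C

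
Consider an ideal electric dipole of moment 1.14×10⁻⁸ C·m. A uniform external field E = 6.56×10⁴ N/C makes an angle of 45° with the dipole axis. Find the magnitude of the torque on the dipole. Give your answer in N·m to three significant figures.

τ ≈ 5.29×10⁻⁴ N·m

Torque on an electric dipole: τ = pE sinθ.
τ = (1.14×10⁻⁸)(6.56×10⁴)·sin45° = 5.288×10⁻⁴ N·m.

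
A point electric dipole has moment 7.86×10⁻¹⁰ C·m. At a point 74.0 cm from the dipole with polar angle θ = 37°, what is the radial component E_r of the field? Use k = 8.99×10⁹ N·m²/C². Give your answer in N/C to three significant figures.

For a dipole, E_r = (2kp cosθ)/r³.
kp/r³ = (8.99×10⁹)(7.86×10⁻¹⁰)/(0.740)³ = 17.44 N/C.
E_r = 2·17.44·cos37° = 27.85 N/C.

E_r ≈ 27.9 N/C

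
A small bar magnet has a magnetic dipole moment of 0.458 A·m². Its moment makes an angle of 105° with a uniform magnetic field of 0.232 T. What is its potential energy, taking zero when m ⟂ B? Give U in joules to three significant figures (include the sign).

U ≈ 0.0275 J

U = −m·B = −mB cosθ.
U = −(0.458)(0.232)·cos105° = 0.02750 J.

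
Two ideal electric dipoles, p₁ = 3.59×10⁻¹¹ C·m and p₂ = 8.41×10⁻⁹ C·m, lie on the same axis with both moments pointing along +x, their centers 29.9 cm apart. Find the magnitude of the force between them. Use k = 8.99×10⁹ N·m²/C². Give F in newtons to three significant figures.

F ≈ 2.04×10⁻⁶ N

On-axis field of dipole 1 at distance r: E = 2kp₁/r³. Force on dipole 2 is F = p₂·dE/dr (gradient along axis).
dE/dr = −6kp₁/r⁴, so |F| = 6kp₁p₂/r⁴ (attractive for aligned moments).
F = 6(8.99×10⁹)(3.59×10⁻¹¹)(8.41×10⁻⁹)/(0.299)⁴ = 2.038×10⁻⁶ N.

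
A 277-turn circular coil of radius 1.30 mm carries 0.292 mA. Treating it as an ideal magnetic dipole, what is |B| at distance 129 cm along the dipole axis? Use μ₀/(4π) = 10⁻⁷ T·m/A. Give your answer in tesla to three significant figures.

m = NIA = NIπa² = 277·(2.92×10⁻⁴)·π·(0.00130)² = 4.294×10⁻⁷ A·m².
On axis B = (μ₀/4π)·2m/r³.
B = 2·(10⁻⁷)·(4.294×10⁻⁷) / (1.29)³ = 4.001×10⁻¹⁴ T.

B ≈ 4.00×10⁻¹⁴ T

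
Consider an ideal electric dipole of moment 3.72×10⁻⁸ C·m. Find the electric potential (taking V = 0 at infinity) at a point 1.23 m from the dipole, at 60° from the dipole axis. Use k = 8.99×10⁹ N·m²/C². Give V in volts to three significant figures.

V ≈ 111 V

The dipole potential is V = kp cosθ / r².
V = (8.99×10⁹)(3.72×10⁻⁸)·cos60° / (1.23)² = 110.5 V.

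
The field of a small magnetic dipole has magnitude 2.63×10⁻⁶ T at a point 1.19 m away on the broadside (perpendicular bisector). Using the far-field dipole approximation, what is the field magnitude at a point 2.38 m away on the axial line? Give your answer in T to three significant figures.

Dipole fields scale as 1/r³ in the far field.
The axial field is twice the equatorial field at the same r, so the geometry factor is 2/1.
B₂ = B₁ · (2/1) · (r₁/r₂)³ = 2.63×10⁻⁶ · 2 · (1.19/2.38)³.
(r₁/r₂)³ = (0.5)³ = 0.125.
B₂ ≈ 6.575×10⁻⁷ T.

B ≈ 6.58×10⁻⁷ T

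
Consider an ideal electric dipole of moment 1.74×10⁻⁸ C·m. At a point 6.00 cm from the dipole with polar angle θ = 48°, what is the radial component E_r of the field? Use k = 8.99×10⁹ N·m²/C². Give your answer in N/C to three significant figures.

E_r ≈ 9.69×10⁵ N/C

For a dipole, E_r = (2kp cosθ)/r³.
kp/r³ = (8.99×10⁹)(1.74×10⁻⁸)/(0.0600)³ = 7.242×10⁵ N/C.
E_r = 2·7.242×10⁵·cos48° = 9.692×10⁵ N/C.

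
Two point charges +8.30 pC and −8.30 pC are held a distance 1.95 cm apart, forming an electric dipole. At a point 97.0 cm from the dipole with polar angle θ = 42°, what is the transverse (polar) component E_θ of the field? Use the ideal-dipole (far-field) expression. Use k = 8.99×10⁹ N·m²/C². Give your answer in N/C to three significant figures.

E_θ ≈ 0.00107 N/C

Dipole moment p = qd = (8.30×10⁻¹² C)(0.0195 m) = 1.619×10⁻¹³ C·m.
For a dipole, E_θ = (kp sinθ)/r³.
kp/r³ = (8.99×10⁹)(1.619×10⁻¹³)/(0.970)³ = 0.001595 N/C.
E_θ = 0.001595·sin42° = 0.001067 N/C.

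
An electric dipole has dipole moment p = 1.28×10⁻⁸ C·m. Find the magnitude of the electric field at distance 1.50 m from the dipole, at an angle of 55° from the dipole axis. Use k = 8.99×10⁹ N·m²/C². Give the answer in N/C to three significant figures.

E ≈ 48.1 N/C

At angle θ the dipole field magnitude is E = (kp/r³)·√(1 + 3cos²θ).
kp/r³ = (8.99×10⁹)(1.28×10⁻⁸) / (1.50)³ = 34.10 N/C.
√(1 + 3cos²55°) = √(1 + 3·0.3290) = √1.9870 ≈ 1.4096.
E ≈ 34.10 × 1.410 = 48.06 N/C.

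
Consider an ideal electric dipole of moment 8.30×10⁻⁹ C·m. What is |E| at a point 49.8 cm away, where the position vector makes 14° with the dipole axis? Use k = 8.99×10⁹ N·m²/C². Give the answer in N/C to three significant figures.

E ≈ 1180 N/C

At angle θ the dipole field magnitude is E = (kp/r³)·√(1 + 3cos²θ).
kp/r³ = (8.99×10⁹)(8.30×10⁻⁹) / (0.498)³ = 604.2 N/C.
√(1 + 3cos²14°) = √(1 + 3·0.9415) = √3.8244 ≈ 1.9556.
E ≈ 604.2 × 1.956 = 1181 N/C.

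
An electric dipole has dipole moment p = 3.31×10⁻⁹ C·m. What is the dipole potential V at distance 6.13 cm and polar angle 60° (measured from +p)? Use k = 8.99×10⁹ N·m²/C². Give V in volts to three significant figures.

V ≈ 3960 V

The dipole potential is V = kp cosθ / r².
V = (8.99×10⁹)(3.31×10⁻⁹)·cos60° / (0.0613)² = 3959 V.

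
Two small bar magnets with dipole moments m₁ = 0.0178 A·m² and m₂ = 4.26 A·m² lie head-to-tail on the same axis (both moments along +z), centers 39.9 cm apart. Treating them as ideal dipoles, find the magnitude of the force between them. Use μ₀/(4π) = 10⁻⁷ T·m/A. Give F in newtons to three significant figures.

On-axis B of dipole 1: B = (μ₀/4π)·2m₁/r³. Force on dipole 2: F = m₂·dB/dr.
dB/dr = −(μ₀/4π)·6m₁/r⁴, so |F| = (μ₀/4π)·6m₁m₂/r⁴.
F = 6(10⁻⁷)(0.0178)(4.26)/(0.399)⁴ = 1.795×10⁻⁶ N.

F ≈ 1.80×10⁻⁶ N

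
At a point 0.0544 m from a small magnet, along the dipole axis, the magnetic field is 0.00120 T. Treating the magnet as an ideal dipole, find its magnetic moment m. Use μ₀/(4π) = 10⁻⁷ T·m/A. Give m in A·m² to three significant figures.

On axis B = (μ₀/4π)·2m/r³, so m = Br³·4π/(μ₀·2).
m = (0.00120)·(0.0544)³ / (2·10⁻⁷) = 0.9659 A·m².

m ≈ 0.966 A·m²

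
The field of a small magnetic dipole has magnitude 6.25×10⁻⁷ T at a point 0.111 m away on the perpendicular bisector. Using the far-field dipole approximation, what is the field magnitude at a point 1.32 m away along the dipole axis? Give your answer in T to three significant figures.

B ≈ 7.43×10⁻¹⁰ T

Dipole fields scale as 1/r³ in the far field.
The axial field is twice the equatorial field at the same r, so the geometry factor is 2/1.
B₂ = B₁ · (2/1) · (r₁/r₂)³ = 6.25×10⁻⁷ · 2 · (0.111/1.32)³.
(r₁/r₂)³ = (0.08409)³ = 0.0005946.
B₂ ≈ 7.433×10⁻¹⁰ T.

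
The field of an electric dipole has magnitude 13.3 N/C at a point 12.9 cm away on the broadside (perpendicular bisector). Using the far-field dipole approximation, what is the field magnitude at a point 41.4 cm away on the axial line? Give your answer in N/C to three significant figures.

Dipole fields scale as 1/r³ in the far field.
The axial field is twice the equatorial field at the same r, so the geometry factor is 2/1.
E₂ = E₁ · (2/1) · (r₁/r₂)³ = 13.3 · 2 · (12.9/41.4)³.
(r₁/r₂)³ = (0.3116)³ = 0.03025.
E₂ ≈ 0.8047 N/C.

E ≈ 0.805 N/C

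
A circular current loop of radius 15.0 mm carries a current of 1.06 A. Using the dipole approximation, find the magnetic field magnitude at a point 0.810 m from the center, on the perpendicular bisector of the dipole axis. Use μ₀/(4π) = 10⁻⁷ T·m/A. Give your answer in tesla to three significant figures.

B ≈ 1.41×10⁻¹⁰ T

Magnetic moment m = IA = Iπa² = (1.06)·π·(0.0150)² = 7.493×10⁻⁴ A·m².
In the equatorial plane B = (μ₀/4π)·m/r³ (half the axial value).
B = (10⁻⁷)·(7.493×10⁻⁴) / (0.810)³ = 1.410×10⁻¹⁰ T.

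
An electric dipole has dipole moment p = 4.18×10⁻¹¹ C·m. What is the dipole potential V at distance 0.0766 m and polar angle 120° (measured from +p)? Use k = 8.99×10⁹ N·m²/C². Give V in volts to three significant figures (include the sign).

The dipole potential is V = kp cosθ / r².
V = (8.99×10⁹)(4.18×10⁻¹¹)·cos120° / (0.0766)² = -32.02 V.

V ≈ -32.0 V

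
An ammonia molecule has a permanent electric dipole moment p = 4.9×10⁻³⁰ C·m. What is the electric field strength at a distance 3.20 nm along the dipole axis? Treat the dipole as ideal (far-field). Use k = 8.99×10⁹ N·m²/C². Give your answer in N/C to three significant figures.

E ≈ 2.69×10⁶ N/C

On the dipole axis E = 2kp/r³.
E = 2·(8.99×10⁹)(4.90×10⁻³⁰) / (3.20×10⁻⁹)³ = 2.689×10⁶ N/C.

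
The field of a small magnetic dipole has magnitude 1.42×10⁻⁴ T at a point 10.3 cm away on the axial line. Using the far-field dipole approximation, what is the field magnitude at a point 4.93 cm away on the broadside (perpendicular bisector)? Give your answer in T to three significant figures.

B ≈ 6.47×10⁻⁴ T

Dipole fields scale as 1/r³ in the far field.
The axial field is twice the equatorial field at the same r, so the geometry factor is 1/2.
B₂ = B₁ · (1/2) · (r₁/r₂)³ = 1.42×10⁻⁴ · 0.5 · (10.3/4.93)³.
(r₁/r₂)³ = (2.089)³ = 9.119.
B₂ ≈ 6.475×10⁻⁴ T.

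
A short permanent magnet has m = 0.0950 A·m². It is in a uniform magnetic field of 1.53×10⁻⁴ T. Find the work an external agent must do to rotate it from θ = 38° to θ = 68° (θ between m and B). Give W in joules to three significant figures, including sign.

W_ext = ΔU = −mB cosθ₂ + mB cosθ₁ = mB(cosθ₁ − cosθ₂).
W = (0.0950)(1.53×10⁻⁴)·(cos38° − cos68°) = (1.454×10⁻⁵)·(+0.4134) = 6.009×10⁻⁶ J.

W ≈ 6.01×10⁻⁶ J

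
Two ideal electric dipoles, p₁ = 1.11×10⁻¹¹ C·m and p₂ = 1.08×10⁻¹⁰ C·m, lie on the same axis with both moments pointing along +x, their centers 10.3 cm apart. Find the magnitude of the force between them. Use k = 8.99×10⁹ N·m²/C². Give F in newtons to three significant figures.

On-axis field of dipole 1 at distance r: E = 2kp₁/r³. Force on dipole 2 is F = p₂·dE/dr (gradient along axis).
dE/dr = −6kp₁/r⁴, so |F| = 6kp₁p₂/r⁴ (attractive for aligned moments).
F = 6(8.99×10⁹)(1.11×10⁻¹¹)(1.08×10⁻¹⁰)/(0.103)⁴ = 5.745×10⁻⁷ N.

F ≈ 5.75×10⁻⁷ N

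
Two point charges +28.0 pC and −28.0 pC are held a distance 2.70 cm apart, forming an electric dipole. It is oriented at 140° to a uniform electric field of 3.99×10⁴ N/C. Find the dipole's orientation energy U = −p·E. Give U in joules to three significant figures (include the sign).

U ≈ 2.31×10⁻⁸ J

Dipole moment p = qd = (2.80×10⁻¹¹ C)(0.0270 m) = 7.56×10⁻¹³ C·m.
U = −p·E = −pE cosθ.
U = −(7.56×10⁻¹³)(3.99×10⁴)·cos140° = 2.311×10⁻⁸ J.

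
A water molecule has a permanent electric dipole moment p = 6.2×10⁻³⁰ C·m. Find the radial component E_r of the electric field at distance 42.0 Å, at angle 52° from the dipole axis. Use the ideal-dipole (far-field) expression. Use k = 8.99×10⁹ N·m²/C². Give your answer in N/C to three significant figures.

For a dipole, E_r = (2kp cosθ)/r³.
kp/r³ = (8.99×10⁹)(6.20×10⁻³⁰)/(4.20×10⁻⁹)³ = 7.523×10⁵ N/C.
E_r = 2·7.523×10⁵·cos52° = 9.264×10⁵ N/C.

E_r ≈ 9.26×10⁵ N/C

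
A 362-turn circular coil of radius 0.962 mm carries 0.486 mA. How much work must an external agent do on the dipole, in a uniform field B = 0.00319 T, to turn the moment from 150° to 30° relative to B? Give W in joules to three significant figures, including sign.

W ≈ -2.83×10⁻⁹ J

m = NIA = NIπa² = 362·(4.86×10⁻⁴)·π·(9.62×10⁻⁴)² = 5.115×10⁻⁷ A·m².
W_ext = ΔU = −mB cosθ₂ + mB cosθ₁ = mB(cosθ₁ − cosθ₂).
W = (5.115×10⁻⁷)(0.00319)·(cos150° − cos30°) = (1.632×10⁻⁹)·(-1.7321) = -2.826×10⁻⁹ J.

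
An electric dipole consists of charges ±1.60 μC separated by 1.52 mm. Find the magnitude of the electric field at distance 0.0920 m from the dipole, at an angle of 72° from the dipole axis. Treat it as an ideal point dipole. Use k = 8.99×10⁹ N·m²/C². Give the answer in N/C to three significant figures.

Dipole moment p = qd = (1.60×10⁻⁶ C)(0.00152 m) = 2.432×10⁻⁹ C·m.
At angle θ the dipole field magnitude is E = (kp/r³)·√(1 + 3cos²θ).
kp/r³ = (8.99×10⁹)(2.432×10⁻⁹) / (0.0920)³ = 2.808×10⁴ N/C.
√(1 + 3cos²72°) = √(1 + 3·0.0955) = √1.2865 ≈ 1.1342.
E ≈ 2.808×10⁴ × 1.134 = 3.185×10⁴ N/C.

E ≈ 3.18×10⁴ N/C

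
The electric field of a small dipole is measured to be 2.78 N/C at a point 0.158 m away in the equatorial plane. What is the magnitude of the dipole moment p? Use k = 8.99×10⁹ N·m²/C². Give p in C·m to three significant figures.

In the equatorial plane E = kp/r³, so p = Er³/(k).
p = (2.78)·(0.158)³ / (8.99×10⁹) = 1.220×10⁻¹² C·m.

p ≈ 1.22×10⁻¹² C·m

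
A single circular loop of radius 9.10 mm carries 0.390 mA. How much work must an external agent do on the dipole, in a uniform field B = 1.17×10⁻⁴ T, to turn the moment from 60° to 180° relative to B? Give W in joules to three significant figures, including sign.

W ≈ 1.78×10⁻¹¹ J

Magnetic moment m = IA = Iπa² = (3.90×10⁻⁴)·π·(0.00910)² = 1.015×10⁻⁷ A·m².
W_ext = ΔU = −mB cosθ₂ + mB cosθ₁ = mB(cosθ₁ − cosθ₂).
W = (1.015×10⁻⁷)(1.17×10⁻⁴)·(cos60° − cos180°) = (1.188×10⁻¹¹)·(+1.5000) = 1.781×10⁻¹¹ J.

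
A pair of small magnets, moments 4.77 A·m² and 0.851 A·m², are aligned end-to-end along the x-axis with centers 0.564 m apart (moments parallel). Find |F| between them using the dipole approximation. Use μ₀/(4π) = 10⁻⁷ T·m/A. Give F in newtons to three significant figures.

F ≈ 2.41×10⁻⁵ N

On-axis B of dipole 1: B = (μ₀/4π)·2m₁/r³. Force on dipole 2: F = m₂·dB/dr.
dB/dr = −(μ₀/4π)·6m₁/r⁴, so |F| = (μ₀/4π)·6m₁m₂/r⁴.
F = 6(10⁻⁷)(4.77)(0.851)/(0.564)⁴ = 2.407×10⁻⁵ N.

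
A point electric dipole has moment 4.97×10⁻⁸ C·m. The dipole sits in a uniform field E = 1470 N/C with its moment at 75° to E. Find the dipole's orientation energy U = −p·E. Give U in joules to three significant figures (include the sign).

U ≈ -1.89×10⁻⁵ J

U = −p·E = −pE cosθ.
U = −(4.97×10⁻⁸)(1470)·cos75° = -1.891×10⁻⁵ J.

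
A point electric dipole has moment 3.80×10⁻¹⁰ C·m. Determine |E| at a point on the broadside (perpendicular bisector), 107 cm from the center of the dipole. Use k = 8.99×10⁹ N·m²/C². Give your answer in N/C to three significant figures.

In the equatorial plane E = kp/r³.
E = (8.99×10⁹)(3.80×10⁻¹⁰) / (1.07)³ = 2.789 N/C.

E ≈ 2.79 N/C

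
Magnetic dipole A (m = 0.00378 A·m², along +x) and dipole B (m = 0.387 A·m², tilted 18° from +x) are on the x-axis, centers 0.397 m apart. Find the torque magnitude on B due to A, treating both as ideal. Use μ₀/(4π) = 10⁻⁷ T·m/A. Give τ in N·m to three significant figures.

τ ≈ 1.44×10⁻⁹ N·m

Dipole B is on the axis of dipole A, so B₁ there is axial: B₁ = (μ₀/4π)·2m₁/r³ along +x.
B₁ = 2(10⁻⁷)(0.00378)/(0.397)³ = 1.208×10⁻⁸ T.
τ = m₂ B₁ sinθ.
τ = (0.387)(1.208×10⁻⁸)·sin18° = 1.445×10⁻⁹ N·m.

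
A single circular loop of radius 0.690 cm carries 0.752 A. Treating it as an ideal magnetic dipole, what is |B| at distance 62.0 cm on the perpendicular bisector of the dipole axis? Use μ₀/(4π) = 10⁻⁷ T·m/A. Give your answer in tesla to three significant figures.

B ≈ 4.72×10⁻¹¹ T

Magnetic moment m = IA = Iπa² = (0.752)·π·(0.00690)² = 1.125×10⁻⁴ A·m².
In the equatorial plane B = (μ₀/4π)·m/r³ (half the axial value).
B = (10⁻⁷)·(1.125×10⁻⁴) / (0.620)³ = 4.720×10⁻¹¹ T.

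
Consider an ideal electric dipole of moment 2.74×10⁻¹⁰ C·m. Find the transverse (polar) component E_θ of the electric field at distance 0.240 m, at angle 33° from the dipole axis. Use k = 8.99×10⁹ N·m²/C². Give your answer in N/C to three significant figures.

For a dipole, E_θ = (kp sinθ)/r³.
kp/r³ = (8.99×10⁹)(2.74×10⁻¹⁰)/(0.240)³ = 178.2 N/C.
E_θ = 178.2·sin33° = 97.05 N/C.

E_θ ≈ 97.0 N/C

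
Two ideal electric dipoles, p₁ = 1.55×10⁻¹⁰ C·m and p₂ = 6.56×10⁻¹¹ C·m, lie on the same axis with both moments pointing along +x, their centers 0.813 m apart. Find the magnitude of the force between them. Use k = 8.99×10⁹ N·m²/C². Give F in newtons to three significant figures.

On-axis field of dipole 1 at distance r: E = 2kp₁/r³. Force on dipole 2 is F = p₂·dE/dr (gradient along axis).
dE/dr = −6kp₁/r⁴, so |F| = 6kp₁p₂/r⁴ (attractive for aligned moments).
F = 6(8.99×10⁹)(1.55×10⁻¹⁰)(6.56×10⁻¹¹)/(0.813)⁴ = 1.255×10⁻⁹ N.

F ≈ 1.26×10⁻⁹ N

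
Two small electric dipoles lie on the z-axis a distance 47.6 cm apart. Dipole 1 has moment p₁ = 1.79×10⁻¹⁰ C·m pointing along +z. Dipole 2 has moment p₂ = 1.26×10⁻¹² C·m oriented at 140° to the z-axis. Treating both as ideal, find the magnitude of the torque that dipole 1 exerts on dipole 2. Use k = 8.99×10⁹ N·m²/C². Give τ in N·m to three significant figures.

τ ≈ 2.42×10⁻¹¹ N·m

The second dipole sits on the axis of the first, so the field there is axial: E₁ = 2kp₁/r³ along +z.
E₁ = 2(8.99×10⁹)(1.79×10⁻¹⁰)/(0.476)³ = 29.84 N/C.
Torque on the second dipole: τ = p₂ E₁ sinθ.
τ = (1.26×10⁻¹²)(29.84)·sin140° = 2.417×10⁻¹¹ N·m.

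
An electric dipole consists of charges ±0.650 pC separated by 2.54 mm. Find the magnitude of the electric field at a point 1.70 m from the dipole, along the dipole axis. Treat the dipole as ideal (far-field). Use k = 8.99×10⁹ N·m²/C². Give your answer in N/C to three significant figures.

E ≈ 6.04×10⁻⁶ N/C

Dipole moment p = qd = (6.50×10⁻¹³ C)(0.00254 m) = 1.651×10⁻¹⁵ C·m.
On the dipole axis E = 2kp/r³.
E = 2·(8.99×10⁹)(1.651×10⁻¹⁵) / (1.70)³ = 6.042×10⁻⁶ N/C.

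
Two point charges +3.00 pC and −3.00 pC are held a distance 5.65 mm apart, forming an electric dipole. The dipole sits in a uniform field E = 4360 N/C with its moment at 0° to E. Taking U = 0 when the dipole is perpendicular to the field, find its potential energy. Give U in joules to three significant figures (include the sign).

Dipole moment p = qd = (3.00×10⁻¹² C)(0.00565 m) = 1.695×10⁻¹⁴ C·m.
U = −p·E = −pE cosθ.
U = −(1.695×10⁻¹⁴)(4360)·cos0° = -7.390×10⁻¹¹ J.

U ≈ -7.39×10⁻¹¹ J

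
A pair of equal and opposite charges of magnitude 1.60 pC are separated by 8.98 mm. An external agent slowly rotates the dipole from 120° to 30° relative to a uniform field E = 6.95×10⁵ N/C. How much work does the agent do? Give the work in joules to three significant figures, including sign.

W ≈ -1.36×10⁻⁸ J

Dipole moment p = qd = (1.60×10⁻¹² C)(0.00898 m) = 1.437×10⁻¹⁴ C·m.
W_ext = ΔU = U(θ₂) − U(θ₁) = −pE cosθ₂ − (−pE cosθ₁) = pE(cosθ₁ − cosθ₂).
W = (1.437×10⁻¹⁴)(6.95×10⁵)·(cos120° − cos30°) = (9.987×10⁻⁹)·(-1.3660) = -1.364×10⁻⁸ J.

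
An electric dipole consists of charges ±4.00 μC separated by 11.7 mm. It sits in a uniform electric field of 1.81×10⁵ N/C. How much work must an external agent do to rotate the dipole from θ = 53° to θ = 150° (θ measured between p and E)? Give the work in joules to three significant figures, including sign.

W ≈ 0.0124 J

Dipole moment p = qd = (4.00×10⁻⁶ C)(0.0117 m) = 4.68×10⁻⁸ C·m.
W_ext = ΔU = U(θ₂) − U(θ₁) = −pE cosθ₂ − (−pE cosθ₁) = pE(cosθ₁ − cosθ₂).
W = (4.68×10⁻⁸)(1.81×10⁵)·(cos53° − cos150°) = (0.008471)·(+1.4678) = 0.01243 J.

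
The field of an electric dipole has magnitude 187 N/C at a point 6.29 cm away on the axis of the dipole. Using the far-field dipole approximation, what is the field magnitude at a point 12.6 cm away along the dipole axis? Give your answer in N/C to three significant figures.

Dipole fields scale as 1/r³ in the far field; the geometry is the same at both points.
E₂ = E₁ · (r₁/r₂)³ = 187 · (6.29/12.6)³.
(r₁/r₂)³ = (0.4992)³ = 0.1244.
E₂ ≈ 23.26 N/C.

E ≈ 23.3 N/C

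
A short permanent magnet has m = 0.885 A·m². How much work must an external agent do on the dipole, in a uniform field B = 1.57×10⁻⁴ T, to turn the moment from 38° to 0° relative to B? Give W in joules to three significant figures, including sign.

W ≈ -2.95×10⁻⁵ J

W_ext = ΔU = −mB cosθ₂ + mB cosθ₁ = mB(cosθ₁ − cosθ₂).
W = (0.885)(1.57×10⁻⁴)·(cos38° − cos0°) = (1.389×10⁻⁴)·(-0.2120) = -2.945×10⁻⁵ J.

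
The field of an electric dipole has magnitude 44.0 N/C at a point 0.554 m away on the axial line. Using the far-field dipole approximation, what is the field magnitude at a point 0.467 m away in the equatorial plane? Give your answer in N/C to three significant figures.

Dipole fields scale as 1/r³ in the far field.
The axial field is twice the equatorial field at the same r, so the geometry factor is 1/2.
E₂ = E₁ · (1/2) · (r₁/r₂)³ = 44.0 · 0.5 · (0.554/0.467)³.
(r₁/r₂)³ = (1.186)³ = 1.669.
E₂ ≈ 36.73 N/C.

E ≈ 36.7 N/C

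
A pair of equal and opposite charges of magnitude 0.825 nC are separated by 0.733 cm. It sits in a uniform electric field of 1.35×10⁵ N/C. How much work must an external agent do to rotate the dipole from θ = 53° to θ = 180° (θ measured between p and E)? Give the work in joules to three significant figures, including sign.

Dipole moment p = qd = (8.25×10⁻¹⁰ C)(0.00733 m) = 6.047×10⁻¹² C·m.
W_ext = ΔU = U(θ₂) − U(θ₁) = −pE cosθ₂ − (−pE cosθ₁) = pE(cosθ₁ − cosθ₂).
W = (6.047×10⁻¹²)(1.35×10⁵)·(cos53° − cos180°) = (8.163×10⁻⁷)·(+1.6018) = 1.308×10⁻⁶ J.

W ≈ 1.31×10⁻⁶ J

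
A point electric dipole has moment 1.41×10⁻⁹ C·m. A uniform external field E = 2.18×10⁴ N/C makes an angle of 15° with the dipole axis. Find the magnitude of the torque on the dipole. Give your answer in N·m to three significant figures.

τ ≈ 7.96×10⁻⁶ N·m

Torque on an electric dipole: τ = pE sinθ.
τ = (1.41×10⁻⁹)(2.18×10⁴)·sin15° = 7.956×10⁻⁶ N·m.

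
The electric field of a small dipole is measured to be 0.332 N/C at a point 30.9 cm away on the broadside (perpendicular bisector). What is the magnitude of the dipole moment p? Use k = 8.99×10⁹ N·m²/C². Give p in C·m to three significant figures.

In the equatorial plane E = kp/r³, so p = Er³/(k).
p = (0.332)·(0.309)³ / (8.99×10⁹) = 1.090×10⁻¹² C·m.

p ≈ 1.09×10⁻¹² C·m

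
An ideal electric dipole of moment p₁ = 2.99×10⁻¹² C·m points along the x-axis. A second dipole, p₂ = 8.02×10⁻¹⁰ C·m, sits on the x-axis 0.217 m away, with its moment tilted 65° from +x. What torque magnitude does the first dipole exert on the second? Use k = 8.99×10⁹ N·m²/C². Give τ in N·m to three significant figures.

The second dipole sits on the axis of the first, so the field there is axial: E₁ = 2kp₁/r³ along +x.
E₁ = 2(8.99×10⁹)(2.99×10⁻¹²)/(0.217)³ = 5.261 N/C.
Torque on the second dipole: τ = p₂ E₁ sinθ.
τ = (8.02×10⁻¹⁰)(5.261)·sin65° = 3.824×10⁻⁹ N·m.

τ ≈ 3.82×10⁻⁹ N·m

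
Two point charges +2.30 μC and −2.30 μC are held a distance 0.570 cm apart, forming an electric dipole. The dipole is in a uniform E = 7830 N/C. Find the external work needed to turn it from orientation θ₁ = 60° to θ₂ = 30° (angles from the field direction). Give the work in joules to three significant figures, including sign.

Dipole moment p = qd = (2.30×10⁻⁶ C)(0.00570 m) = 1.311×10⁻⁸ C·m.
W_ext = ΔU = U(θ₂) − U(θ₁) = −pE cosθ₂ − (−pE cosθ₁) = pE(cosθ₁ − cosθ₂).
W = (1.311×10⁻⁸)(7830)·(cos60° − cos30°) = (1.027×10⁻⁴)·(-0.3660) = -3.757×10⁻⁵ J.

W ≈ -3.76×10⁻⁵ J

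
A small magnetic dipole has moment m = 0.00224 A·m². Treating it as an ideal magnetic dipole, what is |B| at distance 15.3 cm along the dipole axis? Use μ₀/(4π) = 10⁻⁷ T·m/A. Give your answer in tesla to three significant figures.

On axis B = (μ₀/4π)·2m/r³.
B = 2·(10⁻⁷)·(0.00224) / (0.153)³ = 1.251×10⁻⁷ T.

B ≈ 1.25×10⁻⁷ T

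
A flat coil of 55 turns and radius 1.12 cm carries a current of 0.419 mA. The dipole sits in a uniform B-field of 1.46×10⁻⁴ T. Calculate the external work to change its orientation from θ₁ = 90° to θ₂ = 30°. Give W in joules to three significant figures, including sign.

W ≈ -1.15×10⁻⁹ J

m = NIA = NIπa² = 55·(4.19×10⁻⁴)·π·(0.0112)² = 9.082×10⁻⁶ A·m².
W_ext = ΔU = −mB cosθ₂ + mB cosθ₁ = mB(cosθ₁ − cosθ₂).
W = (9.082×10⁻⁶)(1.46×10⁻⁴)·(cos90° − cos30°) = (1.326×10⁻⁹)·(-0.8660) = -1.148×10⁻⁹ J.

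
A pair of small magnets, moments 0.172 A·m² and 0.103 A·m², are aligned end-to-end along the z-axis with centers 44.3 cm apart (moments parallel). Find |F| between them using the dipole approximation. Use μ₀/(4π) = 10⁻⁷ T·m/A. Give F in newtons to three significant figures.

F ≈ 2.76×10⁻⁷ N

On-axis B of dipole 1: B = (μ₀/4π)·2m₁/r³. Force on dipole 2: F = m₂·dB/dr.
dB/dr = −(μ₀/4π)·6m₁/r⁴, so |F| = (μ₀/4π)·6m₁m₂/r⁴.
F = 6(10⁻⁷)(0.172)(0.103)/(0.443)⁴ = 2.760×10⁻⁷ N.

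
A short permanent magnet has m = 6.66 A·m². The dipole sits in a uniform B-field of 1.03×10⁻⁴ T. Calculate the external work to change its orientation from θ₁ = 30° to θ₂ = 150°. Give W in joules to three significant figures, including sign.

W ≈ 0.00119 J

W_ext = ΔU = −mB cosθ₂ + mB cosθ₁ = mB(cosθ₁ − cosθ₂).
W = (6.66)(1.03×10⁻⁴)·(cos30° − cos150°) = (6.860×10⁻⁴)·(+1.7321) = 0.001188 J.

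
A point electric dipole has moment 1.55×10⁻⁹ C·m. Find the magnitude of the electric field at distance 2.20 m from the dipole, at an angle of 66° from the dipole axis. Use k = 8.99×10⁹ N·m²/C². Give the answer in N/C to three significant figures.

E ≈ 1.60 N/C

At angle θ the dipole field magnitude is E = (kp/r³)·√(1 + 3cos²θ).
kp/r³ = (8.99×10⁹)(1.55×10⁻⁹) / (2.20)³ = 1.309 N/C.
√(1 + 3cos²66°) = √(1 + 3·0.1654) = √1.4963 ≈ 1.2232.
E ≈ 1.309 × 1.223 = 1.601 N/C.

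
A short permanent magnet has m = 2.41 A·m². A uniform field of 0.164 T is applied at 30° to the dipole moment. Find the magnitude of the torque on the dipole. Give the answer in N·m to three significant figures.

Torque on a magnetic dipole: τ = mB sinθ.
τ = (2.41)(0.164)·sin30° = 0.1976 N·m.

τ ≈ 0.198 N·m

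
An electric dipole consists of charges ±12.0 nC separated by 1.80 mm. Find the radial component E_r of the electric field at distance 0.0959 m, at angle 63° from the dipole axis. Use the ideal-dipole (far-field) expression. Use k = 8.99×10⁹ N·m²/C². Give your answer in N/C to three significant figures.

E_r ≈ 200 N/C

Dipole moment p = qd = (1.20×10⁻⁸ C)(0.00180 m) = 2.16×10⁻¹¹ C·m.
For a dipole, E_r = (2kp cosθ)/r³.
kp/r³ = (8.99×10⁹)(2.16×10⁻¹¹)/(0.0959)³ = 220.2 N/C.
E_r = 2·220.2·cos63° = 199.9 N/C.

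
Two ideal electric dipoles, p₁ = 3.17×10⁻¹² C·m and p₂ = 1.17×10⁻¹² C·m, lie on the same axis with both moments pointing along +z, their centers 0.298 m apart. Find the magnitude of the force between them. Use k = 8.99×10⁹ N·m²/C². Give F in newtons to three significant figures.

F ≈ 2.54×10⁻¹¹ N

On-axis field of dipole 1 at distance r: E = 2kp₁/r³. Force on dipole 2 is F = p₂·dE/dr (gradient along axis).
dE/dr = −6kp₁/r⁴, so |F| = 6kp₁p₂/r⁴ (attractive for aligned moments).
F = 6(8.99×10⁹)(3.17×10⁻¹²)(1.17×10⁻¹²)/(0.298)⁴ = 2.537×10⁻¹¹ N.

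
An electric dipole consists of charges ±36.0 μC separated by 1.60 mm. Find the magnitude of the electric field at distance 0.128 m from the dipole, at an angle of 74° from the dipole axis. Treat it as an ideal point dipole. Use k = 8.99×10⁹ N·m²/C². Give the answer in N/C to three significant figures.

E ≈ 2.74×10⁵ N/C

Dipole moment p = qd = (3.60×10⁻⁵ C)(0.00160 m) = 5.76×10⁻⁸ C·m.
At angle θ the dipole field magnitude is E = (kp/r³)·√(1 + 3cos²θ).
kp/r³ = (8.99×10⁹)(5.76×10⁻⁸) / (0.128)³ = 2.469×10⁵ N/C.
√(1 + 3cos²74°) = √(1 + 3·0.0760) = √1.2279 ≈ 1.1081.
E ≈ 2.469×10⁵ × 1.108 = 2.736×10⁵ N/C.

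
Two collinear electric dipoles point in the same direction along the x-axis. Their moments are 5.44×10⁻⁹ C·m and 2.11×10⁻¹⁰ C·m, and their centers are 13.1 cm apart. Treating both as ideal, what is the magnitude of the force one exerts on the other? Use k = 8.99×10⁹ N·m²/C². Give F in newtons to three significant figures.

On-axis field of dipole 1 at distance r: E = 2kp₁/r³. Force on dipole 2 is F = p₂·dE/dr (gradient along axis).
dE/dr = −6kp₁/r⁴, so |F| = 6kp₁p₂/r⁴ (attractive for aligned moments).
F = 6(8.99×10⁹)(5.44×10⁻⁹)(2.11×10⁻¹⁰)/(0.131)⁴ = 2.102×10⁻⁴ N.

F ≈ 2.10×10⁻⁴ N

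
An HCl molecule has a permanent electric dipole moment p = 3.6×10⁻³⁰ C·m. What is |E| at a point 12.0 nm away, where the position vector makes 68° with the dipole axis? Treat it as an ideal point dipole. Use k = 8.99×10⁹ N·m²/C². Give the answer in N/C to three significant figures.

At angle θ the dipole field magnitude is E = (kp/r³)·√(1 + 3cos²θ).
kp/r³ = (8.99×10⁹)(3.60×10⁻³⁰) / (1.20×10⁻⁸)³ = 1.873×10⁴ N/C.
√(1 + 3cos²68°) = √(1 + 3·0.1403) = √1.4210 ≈ 1.1921.
E ≈ 1.873×10⁴ × 1.192 = 2.233×10⁴ N/C.

E ≈ 2.23×10⁴ N/C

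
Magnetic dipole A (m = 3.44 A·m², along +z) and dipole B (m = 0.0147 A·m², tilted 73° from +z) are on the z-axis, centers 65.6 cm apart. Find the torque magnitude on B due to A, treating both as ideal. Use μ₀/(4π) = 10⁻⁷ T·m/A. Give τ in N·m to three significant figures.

τ ≈ 3.43×10⁻⁸ N·m

Dipole B is on the axis of dipole A, so B₁ there is axial: B₁ = (μ₀/4π)·2m₁/r³ along +z.
B₁ = 2(10⁻⁷)(3.44)/(0.656)³ = 2.437×10⁻⁶ T.
τ = m₂ B₁ sinθ.
τ = (0.0147)(2.437×10⁻⁶)·sin73° = 3.426×10⁻⁸ N·m.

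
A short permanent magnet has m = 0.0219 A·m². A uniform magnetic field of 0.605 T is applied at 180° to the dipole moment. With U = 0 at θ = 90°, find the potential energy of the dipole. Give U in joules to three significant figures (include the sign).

U ≈ 0.0132 J

U = −m·B = −mB cosθ.
U = −(0.0219)(0.605)·cos180° = 0.01325 J.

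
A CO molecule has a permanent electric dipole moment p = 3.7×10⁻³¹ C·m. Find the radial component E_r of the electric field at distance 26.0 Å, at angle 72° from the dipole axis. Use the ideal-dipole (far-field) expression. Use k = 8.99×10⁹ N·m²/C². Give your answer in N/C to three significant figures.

E_r ≈ 1.17×10⁵ N/C

For a dipole, E_r = (2kp cosθ)/r³.
kp/r³ = (8.99×10⁹)(3.70×10⁻³¹)/(2.60×10⁻⁹)³ = 1.893×10⁵ N/C.
E_r = 2·1.893×10⁵·cos72° = 1.170×10⁵ N/C.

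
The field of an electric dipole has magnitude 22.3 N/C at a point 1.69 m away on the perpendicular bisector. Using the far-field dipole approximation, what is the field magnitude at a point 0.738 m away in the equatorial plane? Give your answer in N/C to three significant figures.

E ≈ 268 N/C

Dipole fields scale as 1/r³ in the far field; the geometry is the same at both points.
E₂ = E₁ · (r₁/r₂)³ = 22.3 · (1.69/0.738)³.
(r₁/r₂)³ = (2.29)³ = 12.01.
E₂ ≈ 267.8 N/C.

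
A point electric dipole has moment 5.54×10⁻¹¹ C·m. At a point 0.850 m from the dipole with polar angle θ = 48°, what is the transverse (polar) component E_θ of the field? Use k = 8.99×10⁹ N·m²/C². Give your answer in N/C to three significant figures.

E_θ ≈ 0.603 N/C

For a dipole, E_θ = (kp sinθ)/r³.
kp/r³ = (8.99×10⁹)(5.54×10⁻¹¹)/(0.850)³ = 0.8110 N/C.
E_θ = 0.8110·sin48° = 0.6027 N/C.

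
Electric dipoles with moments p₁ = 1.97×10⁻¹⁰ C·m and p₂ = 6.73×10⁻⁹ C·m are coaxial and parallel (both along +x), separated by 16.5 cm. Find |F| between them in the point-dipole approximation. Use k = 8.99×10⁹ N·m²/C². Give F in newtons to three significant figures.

On-axis field of dipole 1 at distance r: E = 2kp₁/r³. Force on dipole 2 is F = p₂·dE/dr (gradient along axis).
dE/dr = −6kp₁/r⁴, so |F| = 6kp₁p₂/r⁴ (attractive for aligned moments).
F = 6(8.99×10⁹)(1.97×10⁻¹⁰)(6.73×10⁻⁹)/(0.165)⁴ = 9.648×10⁻⁵ N.

F ≈ 9.65×10⁻⁵ N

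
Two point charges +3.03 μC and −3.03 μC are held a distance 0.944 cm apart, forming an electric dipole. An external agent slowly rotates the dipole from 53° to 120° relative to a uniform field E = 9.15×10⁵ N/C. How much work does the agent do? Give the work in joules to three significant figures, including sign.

Dipole moment p = qd = (3.03×10⁻⁶ C)(0.00944 m) = 2.86×10⁻⁸ C·m.
W_ext = ΔU = U(θ₂) − U(θ₁) = −pE cosθ₂ − (−pE cosθ₁) = pE(cosθ₁ − cosθ₂).
W = (2.86×10⁻⁸)(9.15×10⁵)·(cos53° − cos120°) = (0.02617)·(+1.1018) = 0.02883 J.

W ≈ 0.0288 J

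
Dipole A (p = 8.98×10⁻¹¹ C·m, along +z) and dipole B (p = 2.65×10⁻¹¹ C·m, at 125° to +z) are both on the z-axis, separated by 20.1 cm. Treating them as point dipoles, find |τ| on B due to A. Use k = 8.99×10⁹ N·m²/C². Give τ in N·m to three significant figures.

The second dipole sits on the axis of the first, so the field there is axial: E₁ = 2kp₁/r³ along +z.
E₁ = 2(8.99×10⁹)(8.98×10⁻¹¹)/(0.201)³ = 198.8 N/C.
Torque on the second dipole: τ = p₂ E₁ sinθ.
τ = (2.65×10⁻¹¹)(198.8)·sin125° = 4.316×10⁻⁹ N·m.

τ ≈ 4.32×10⁻⁹ N·m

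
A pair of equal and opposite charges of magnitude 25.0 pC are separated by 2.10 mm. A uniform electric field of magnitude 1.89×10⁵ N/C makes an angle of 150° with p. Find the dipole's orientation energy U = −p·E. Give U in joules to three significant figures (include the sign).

Dipole moment p = qd = (2.50×10⁻¹¹ C)(0.00210 m) = 5.25×10⁻¹⁴ C·m.
U = −p·E = −pE cosθ.
U = −(5.25×10⁻¹⁴)(1.89×10⁵)·cos150° = 8.593×10⁻⁹ J.

U ≈ 8.59×10⁻⁹ J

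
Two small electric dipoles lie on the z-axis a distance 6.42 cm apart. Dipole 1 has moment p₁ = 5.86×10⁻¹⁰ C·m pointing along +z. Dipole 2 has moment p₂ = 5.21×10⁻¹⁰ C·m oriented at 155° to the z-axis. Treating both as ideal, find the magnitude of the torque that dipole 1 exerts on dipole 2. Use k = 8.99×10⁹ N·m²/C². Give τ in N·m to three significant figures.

τ ≈ 8.77×10⁻⁶ N·m

The second dipole sits on the axis of the first, so the field there is axial: E₁ = 2kp₁/r³ along +z.
E₁ = 2(8.99×10⁹)(5.86×10⁻¹⁰)/(0.0642)³ = 3.982×10⁴ N/C.
Torque on the second dipole: τ = p₂ E₁ sinθ.
τ = (5.21×10⁻¹⁰)(3.982×10⁴)·sin155° = 8.767×10⁻⁶ N·m.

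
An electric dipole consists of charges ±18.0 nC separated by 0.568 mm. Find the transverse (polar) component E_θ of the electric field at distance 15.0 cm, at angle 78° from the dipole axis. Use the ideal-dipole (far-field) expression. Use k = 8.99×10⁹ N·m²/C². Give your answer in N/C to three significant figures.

Dipole moment p = qd = (1.80×10⁻⁸ C)(5.68×10⁻⁴ m) = 1.022×10⁻¹¹ C·m.
For a dipole, E_θ = (kp sinθ)/r³.
kp/r³ = (8.99×10⁹)(1.022×10⁻¹¹)/(0.150)³ = 27.22 N/C.
E_θ = 27.22·sin78° = 26.63 N/C.

E_θ ≈ 26.6 N/C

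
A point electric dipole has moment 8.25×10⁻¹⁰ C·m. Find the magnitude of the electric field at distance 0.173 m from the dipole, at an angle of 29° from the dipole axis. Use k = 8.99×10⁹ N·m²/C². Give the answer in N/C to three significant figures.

E ≈ 2600 N/C

At angle θ the dipole field magnitude is E = (kp/r³)·√(1 + 3cos²θ).
kp/r³ = (8.99×10⁹)(8.25×10⁻¹⁰) / (0.173)³ = 1432 N/C.
√(1 + 3cos²29°) = √(1 + 3·0.7650) = √3.2949 ≈ 1.8152.
E ≈ 1432 × 1.815 = 2600 N/C.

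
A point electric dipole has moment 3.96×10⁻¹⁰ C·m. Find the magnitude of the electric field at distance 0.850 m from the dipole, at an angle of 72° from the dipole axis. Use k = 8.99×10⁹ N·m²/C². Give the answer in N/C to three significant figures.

At angle θ the dipole field magnitude is E = (kp/r³)·√(1 + 3cos²θ).
kp/r³ = (8.99×10⁹)(3.96×10⁻¹⁰) / (0.850)³ = 5.797 N/C.
√(1 + 3cos²72°) = √(1 + 3·0.0955) = √1.2865 ≈ 1.1342.
E ≈ 5.797 × 1.134 = 6.575 N/C.

E ≈ 6.58 N/C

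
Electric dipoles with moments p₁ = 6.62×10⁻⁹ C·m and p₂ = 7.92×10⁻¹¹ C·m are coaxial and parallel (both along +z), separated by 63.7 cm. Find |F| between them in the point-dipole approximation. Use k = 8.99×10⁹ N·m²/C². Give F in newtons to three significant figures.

F ≈ 1.72×10⁻⁷ N

On-axis field of dipole 1 at distance r: E = 2kp₁/r³. Force on dipole 2 is F = p₂·dE/dr (gradient along axis).
dE/dr = −6kp₁/r⁴, so |F| = 6kp₁p₂/r⁴ (attractive for aligned moments).
F = 6(8.99×10⁹)(6.62×10⁻⁹)(7.92×10⁻¹¹)/(0.637)⁴ = 1.718×10⁻⁷ N.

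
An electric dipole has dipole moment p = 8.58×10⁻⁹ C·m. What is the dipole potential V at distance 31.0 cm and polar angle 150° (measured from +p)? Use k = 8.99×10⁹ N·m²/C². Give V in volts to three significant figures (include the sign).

V ≈ -695 V

The dipole potential is V = kp cosθ / r².
V = (8.99×10⁹)(8.58×10⁻⁹)·cos150° / (0.310)² = -695.1 V.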